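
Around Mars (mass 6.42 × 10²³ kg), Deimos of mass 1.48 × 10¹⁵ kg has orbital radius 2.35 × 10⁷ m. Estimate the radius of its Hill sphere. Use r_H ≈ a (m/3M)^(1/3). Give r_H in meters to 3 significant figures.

r_H ≈ a (m/3M)^(1/3)
    = (2.35 × 10⁷) × (1.48 × 10¹⁵ / (3 × 6.42 × 10²³))^(1/3)
    = 2.15 × 10⁴ m

2.15 × 10⁴ m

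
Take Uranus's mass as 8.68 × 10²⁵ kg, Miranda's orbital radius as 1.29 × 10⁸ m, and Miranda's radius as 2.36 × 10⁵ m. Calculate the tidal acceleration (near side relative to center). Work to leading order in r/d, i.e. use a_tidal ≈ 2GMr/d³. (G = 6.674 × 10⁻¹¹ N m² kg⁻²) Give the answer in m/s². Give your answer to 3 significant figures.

1.27 × 10⁻³ m/s²

The tidal stretch is the gradient of GM/d² times the body's extent r, hence the 1/d³ dependence.
a_tidal = 2GMr/d³
        = 2 × (6.674 × 10⁻¹¹) × (8.68 × 10²⁵) × (2.36 × 10⁵) / (1.29 × 10⁸)³
        = 1.27 × 10⁻³ m/s²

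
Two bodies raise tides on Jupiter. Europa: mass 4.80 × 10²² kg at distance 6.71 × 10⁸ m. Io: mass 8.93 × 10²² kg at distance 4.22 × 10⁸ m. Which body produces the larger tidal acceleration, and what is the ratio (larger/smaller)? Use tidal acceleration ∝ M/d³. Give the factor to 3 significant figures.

Tidal stretch scales as M/d³; compute that for each body.
Europa: (4.80 × 10²²) / (6.71 × 10⁸)³ = 1.589 × 10⁻⁴
Io: (8.93 × 10²²) / (4.22 × 10⁸)³ = 1.188 × 10⁻³
Ratio (larger/smaller) = 7.48

Io, by a factor of ≈ 7.48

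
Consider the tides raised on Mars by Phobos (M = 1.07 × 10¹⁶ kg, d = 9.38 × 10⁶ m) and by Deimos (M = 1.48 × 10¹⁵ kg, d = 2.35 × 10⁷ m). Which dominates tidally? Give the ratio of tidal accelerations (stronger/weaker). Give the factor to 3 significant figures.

Phobos, by a factor of ≈ 114

Tidal stretch scales as M/d³; compute that for each body.
Phobos: (1.07 × 10¹⁶) / (9.38 × 10⁶)³ = 1.297 × 10⁻⁵
Deimos: (1.48 × 10¹⁵) / (2.35 × 10⁷)³ = 1.140 × 10⁻⁷
Ratio (larger/smaller) = 114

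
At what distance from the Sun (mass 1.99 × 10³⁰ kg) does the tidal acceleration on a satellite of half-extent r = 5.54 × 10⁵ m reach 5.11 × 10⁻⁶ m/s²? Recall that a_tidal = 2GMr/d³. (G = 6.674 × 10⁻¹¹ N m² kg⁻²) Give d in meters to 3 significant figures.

2GMr/d³ = a_tidal  ⇒  d = (2GMr / a_tidal)^(1/3)
d = (2 × 6.674×10⁻¹¹ × (1.99 × 10³⁰) × (5.54 × 10⁵) / (5.11 × 10⁻⁶))^(1/3)
  = 3.07 × 10¹⁰ m

3.07 × 10¹⁰ m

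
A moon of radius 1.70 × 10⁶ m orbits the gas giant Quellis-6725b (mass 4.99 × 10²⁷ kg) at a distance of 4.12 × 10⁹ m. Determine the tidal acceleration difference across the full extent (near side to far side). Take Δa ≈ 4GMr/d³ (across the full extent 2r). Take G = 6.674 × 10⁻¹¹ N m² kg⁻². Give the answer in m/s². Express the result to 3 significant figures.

Δg = 4GMr/d³
   = 4 × (6.674 × 10⁻¹¹) × (4.99 × 10²⁷) × (1.70 × 10⁶) / (4.12 × 10⁹)³
   = 3.24 × 10⁻⁵ m/s²

3.24 × 10⁻⁵ m/s²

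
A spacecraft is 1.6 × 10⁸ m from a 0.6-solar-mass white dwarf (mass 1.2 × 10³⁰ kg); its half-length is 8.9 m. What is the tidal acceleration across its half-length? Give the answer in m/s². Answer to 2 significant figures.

3.5 × 10⁻⁴ m/s²

a_tidal = 2GMr/d³
        = 2 × (6.674 × 10⁻¹¹) × (1.2 × 10³⁰) × (8.9) / (1.6 × 10⁸)³
        = 3.5 × 10⁻⁴ m/s²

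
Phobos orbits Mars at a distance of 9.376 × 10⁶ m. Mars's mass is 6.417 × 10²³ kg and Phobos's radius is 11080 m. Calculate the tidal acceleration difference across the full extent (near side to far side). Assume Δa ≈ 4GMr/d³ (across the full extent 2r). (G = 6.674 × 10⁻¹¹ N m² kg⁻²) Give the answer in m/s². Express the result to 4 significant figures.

2.303 × 10⁻³ m/s²

Near-to-far spans 2r, so the tidal difference is twice the near-to-center value: 4GMr/d³.
a_tidal = 4GMr/d³
        = 4 × (6.674 × 10⁻¹¹) × (6.417 × 10²³) × (11080) / (9.376 × 10⁶)³
        = 2.303 × 10⁻³ m/s²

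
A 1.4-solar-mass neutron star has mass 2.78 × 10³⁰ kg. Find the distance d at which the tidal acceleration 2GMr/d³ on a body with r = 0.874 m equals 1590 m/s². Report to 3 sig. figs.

2GMr/d³ = a_tidal  ⇒  d = (2GMr / a_tidal)^(1/3)
d = (2 × 6.674×10⁻¹¹ × (2.78 × 10³⁰) × (0.874) / (1590))^(1/3)
  = 5.89 × 10⁵ m

5.89 × 10⁵ m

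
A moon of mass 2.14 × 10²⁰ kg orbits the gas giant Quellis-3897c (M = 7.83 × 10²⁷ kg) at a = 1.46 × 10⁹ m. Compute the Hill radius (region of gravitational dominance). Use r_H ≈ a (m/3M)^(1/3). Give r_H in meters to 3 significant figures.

3.05 × 10⁶ m

r_H ≈ a (m/3M)^(1/3)
    = (1.46 × 10⁹) × (2.14 × 10²⁰ / (3 × 7.83 × 10²⁷))^(1/3)
    = 3.05 × 10⁶ m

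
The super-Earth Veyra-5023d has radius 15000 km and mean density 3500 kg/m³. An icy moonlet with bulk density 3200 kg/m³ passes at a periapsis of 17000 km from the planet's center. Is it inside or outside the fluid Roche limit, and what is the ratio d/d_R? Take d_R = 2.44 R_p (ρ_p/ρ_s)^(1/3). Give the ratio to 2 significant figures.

inside; d/d_R ≈ 0.45

d_R = 2.44 × (15000 km) × (3500/3200)^(1/3) = 37710 km
d/d_R = (17000) / (37710) = 0.45
Since d/d_R < 1, the body is inside the Roche limit.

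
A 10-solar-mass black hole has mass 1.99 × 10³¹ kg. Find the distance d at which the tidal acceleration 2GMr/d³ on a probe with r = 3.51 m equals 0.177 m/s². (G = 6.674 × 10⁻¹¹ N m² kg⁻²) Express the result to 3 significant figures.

3.75 × 10⁷ m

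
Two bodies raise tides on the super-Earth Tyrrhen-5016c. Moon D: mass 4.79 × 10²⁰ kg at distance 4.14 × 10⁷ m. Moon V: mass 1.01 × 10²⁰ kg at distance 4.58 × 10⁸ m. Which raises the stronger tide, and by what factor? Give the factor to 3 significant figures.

Moon D, by a factor of ≈ 6420

The tide-raising term goes as M/d³ (the gradient of a 1/d² field).
Moon D: (4.79 × 10²⁰) / (4.14 × 10⁷)³ = 6.750 × 10⁻³
Moon V: (1.01 × 10²⁰) / (4.58 × 10⁸)³ = 1.051 × 10⁻⁶
Ratio (larger/smaller) = 6420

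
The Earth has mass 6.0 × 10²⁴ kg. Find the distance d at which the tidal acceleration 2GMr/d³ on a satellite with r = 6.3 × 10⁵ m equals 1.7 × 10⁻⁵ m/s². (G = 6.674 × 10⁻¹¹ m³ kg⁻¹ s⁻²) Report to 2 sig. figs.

3.1 × 10⁸ m

2GMr/d³ = a_tidal  ⇒  d = (2GMr / a_tidal)^(1/3)
d = (2 × 6.674×10⁻¹¹ × (6.0 × 10²⁴) × (6.3 × 10⁵) / (1.7 × 10⁻⁵))^(1/3)
  = 3.1 × 10⁸ m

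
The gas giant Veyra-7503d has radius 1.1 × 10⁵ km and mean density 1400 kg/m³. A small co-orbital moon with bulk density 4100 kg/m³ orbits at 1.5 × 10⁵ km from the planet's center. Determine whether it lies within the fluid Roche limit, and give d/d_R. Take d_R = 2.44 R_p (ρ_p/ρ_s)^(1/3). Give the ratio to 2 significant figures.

d_R = 2.44 × (1.1 × 10⁵ km) × (1400/4100)^(1/3) = 1.876 × 10⁵ km
d/d_R = (1.5 × 10⁵) / (1.876 × 10⁵) = 0.80
Since d/d_R < 1, the body is inside the Roche limit.

inside; d/d_R ≈ 0.80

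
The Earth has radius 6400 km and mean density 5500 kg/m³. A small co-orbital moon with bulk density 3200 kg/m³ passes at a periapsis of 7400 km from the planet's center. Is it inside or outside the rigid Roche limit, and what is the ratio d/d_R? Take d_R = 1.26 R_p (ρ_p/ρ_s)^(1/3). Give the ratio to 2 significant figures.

d_R = 1.26 × (6400 km) × (5500/3200)^(1/3) = 9660 km
d/d_R = (7400) / (9660) = 0.77
Since d/d_R < 1, the body is inside the Roche limit.

inside; d/d_R ≈ 0.77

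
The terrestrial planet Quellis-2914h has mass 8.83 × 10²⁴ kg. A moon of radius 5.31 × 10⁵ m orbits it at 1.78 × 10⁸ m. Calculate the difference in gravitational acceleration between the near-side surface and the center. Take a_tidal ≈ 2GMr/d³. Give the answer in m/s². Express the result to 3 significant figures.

Differencing GM/(d−r)² and GM/d² to first order in r/d gives 2GMr/d³.
Δa = 2GMr/d³
   = 2 × (6.674 × 10⁻¹¹) × (8.83 × 10²⁴) × (5.31 × 10⁵) / (1.78 × 10⁸)³
   = 1.11 × 10⁻⁴ m/s²

1.11 × 10⁻⁴ m/s²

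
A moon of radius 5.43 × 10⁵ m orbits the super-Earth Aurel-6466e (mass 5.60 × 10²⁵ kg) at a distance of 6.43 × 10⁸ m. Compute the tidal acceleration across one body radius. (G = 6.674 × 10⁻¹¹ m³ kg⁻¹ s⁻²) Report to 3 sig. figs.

a_tidal = 2GMr/d³
        = 2 × (6.674 × 10⁻¹¹) × (5.60 × 10²⁵) × (5.43 × 10⁵) / (6.43 × 10⁸)³
        = 1.53 × 10⁻⁵ m/s²

1.53 × 10⁻⁵ m/s²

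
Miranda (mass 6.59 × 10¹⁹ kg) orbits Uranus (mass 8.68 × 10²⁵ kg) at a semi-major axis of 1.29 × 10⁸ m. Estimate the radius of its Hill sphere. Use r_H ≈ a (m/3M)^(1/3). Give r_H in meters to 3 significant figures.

8.16 × 10⁵ m

r_H ≈ a (m/3M)^(1/3)
    = (1.29 × 10⁸) × (6.59 × 10¹⁹ / (3 × 8.68 × 10²⁵))^(1/3)
    = 8.16 × 10⁵ m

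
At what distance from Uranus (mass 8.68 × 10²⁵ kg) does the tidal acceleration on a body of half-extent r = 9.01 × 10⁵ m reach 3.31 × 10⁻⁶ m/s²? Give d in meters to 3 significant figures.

2GMr/d³ = a_tidal  ⇒  d = (2GMr / a_tidal)^(1/3)
d = (2 × 6.674×10⁻¹¹ × (8.68 × 10²⁵) × (9.01 × 10⁵) / (3.31 × 10⁻⁶))^(1/3)
  = 1.47 × 10⁹ m

1.47 × 10⁹ m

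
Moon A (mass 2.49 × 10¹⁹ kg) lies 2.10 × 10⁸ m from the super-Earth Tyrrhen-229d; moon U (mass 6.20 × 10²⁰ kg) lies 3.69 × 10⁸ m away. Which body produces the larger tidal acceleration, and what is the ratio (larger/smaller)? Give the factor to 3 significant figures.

Compare M/d³ for the two perturbers:
Moon A: (2.49 × 10¹⁹) / (2.10 × 10⁸)³ = 2.689 × 10⁻⁶
Moon U: (6.20 × 10²⁰) / (3.69 × 10⁸)³ = 1.234 × 10⁻⁵
Ratio (larger/smaller) = 4.59

Moon U, by a factor of ≈ 4.59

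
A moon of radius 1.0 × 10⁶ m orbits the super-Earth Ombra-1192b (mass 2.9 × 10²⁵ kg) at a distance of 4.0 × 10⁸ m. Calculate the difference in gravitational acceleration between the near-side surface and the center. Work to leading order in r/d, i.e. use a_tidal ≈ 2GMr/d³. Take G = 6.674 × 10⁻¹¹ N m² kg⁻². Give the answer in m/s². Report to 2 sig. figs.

6.0 × 10⁻⁵ m/s²

Δa = 2GMr/d³
   = 2 × (6.674 × 10⁻¹¹) × (2.9 × 10²⁵) × (1.0 × 10⁶) / (4.0 × 10⁸)³
   = 6.0 × 10⁻⁵ m/s²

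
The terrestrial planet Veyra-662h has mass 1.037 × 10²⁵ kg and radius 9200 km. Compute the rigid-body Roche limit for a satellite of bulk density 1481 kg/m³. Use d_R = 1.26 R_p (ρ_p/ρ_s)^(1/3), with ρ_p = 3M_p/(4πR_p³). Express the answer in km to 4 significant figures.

14950 km

ρ_p = 3M_p/(4πR_p³) = 3 × (1.037 × 10²⁵) / (4π × (9.200 × 10⁶ m)³) = 3179 kg/m³
d_R = 1.26 × 9200 km × (3179/1481)^(1/3)
    = 14950 km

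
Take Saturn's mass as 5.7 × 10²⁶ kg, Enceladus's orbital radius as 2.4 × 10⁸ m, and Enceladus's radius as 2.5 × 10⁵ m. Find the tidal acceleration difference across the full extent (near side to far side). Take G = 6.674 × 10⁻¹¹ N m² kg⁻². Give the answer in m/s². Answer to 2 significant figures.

2.8 × 10⁻³ m/s²

Δa = 4GMr/d³
   = 4 × (6.674 × 10⁻¹¹) × (5.7 × 10²⁶) × (2.5 × 10⁵) / (2.4 × 10⁸)³
   = 2.8 × 10⁻³ m/s²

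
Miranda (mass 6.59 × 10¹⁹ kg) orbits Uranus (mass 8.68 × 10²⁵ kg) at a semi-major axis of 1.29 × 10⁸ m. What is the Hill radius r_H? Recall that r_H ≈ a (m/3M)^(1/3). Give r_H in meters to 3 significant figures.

r_H ≈ a (m/3M)^(1/3)
    = (1.29 × 10⁸) × (6.59 × 10¹⁹ / (3 × 8.68 × 10²⁵))^(1/3)
    = 8.16 × 10⁵ m

8.16 × 10⁵ m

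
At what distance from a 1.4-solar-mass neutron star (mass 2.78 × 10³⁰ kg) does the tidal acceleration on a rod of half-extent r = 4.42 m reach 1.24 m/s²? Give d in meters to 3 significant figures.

2GMr/d³ = a_tidal  ⇒  d = (2GMr / a_tidal)^(1/3)
d = (2 × 6.674×10⁻¹¹ × (2.78 × 10³⁰) × (4.42) / (1.24))^(1/3)
  = 1.10 × 10⁷ m

1.10 × 10⁷ m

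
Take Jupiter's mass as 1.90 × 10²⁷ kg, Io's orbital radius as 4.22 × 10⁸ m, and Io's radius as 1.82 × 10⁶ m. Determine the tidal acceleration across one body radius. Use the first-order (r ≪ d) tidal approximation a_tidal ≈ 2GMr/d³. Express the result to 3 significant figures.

6.14 × 10⁻³ m/s²

a_tidal = 2GMr/d³
        = 2 × (6.674 × 10⁻¹¹) × (1.90 × 10²⁷) × (1.82 × 10⁶) / (4.22 × 10⁸)³
        = 6.14 × 10⁻³ m/s²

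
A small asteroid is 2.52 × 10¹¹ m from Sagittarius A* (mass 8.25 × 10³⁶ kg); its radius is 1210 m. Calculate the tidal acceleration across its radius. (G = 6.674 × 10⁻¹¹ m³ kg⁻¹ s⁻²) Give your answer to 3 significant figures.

Δa = 2GMr/d³
   = 2 × (6.674 × 10⁻¹¹) × (8.25 × 10³⁶) × (1210) / (2.52 × 10¹¹)³
   = 8.33 × 10⁻⁵ m/s²

8.33 × 10⁻⁵ m/s²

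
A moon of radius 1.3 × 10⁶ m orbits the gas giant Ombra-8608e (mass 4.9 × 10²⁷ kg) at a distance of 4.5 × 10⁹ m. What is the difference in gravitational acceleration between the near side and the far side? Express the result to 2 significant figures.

1.9 × 10⁻⁵ m/s²

Δg = 4GMr/d³
   = 4 × (6.674 × 10⁻¹¹) × (4.9 × 10²⁷) × (1.3 × 10⁶) / (4.5 × 10⁹)³
   = 1.9 × 10⁻⁵ m/s²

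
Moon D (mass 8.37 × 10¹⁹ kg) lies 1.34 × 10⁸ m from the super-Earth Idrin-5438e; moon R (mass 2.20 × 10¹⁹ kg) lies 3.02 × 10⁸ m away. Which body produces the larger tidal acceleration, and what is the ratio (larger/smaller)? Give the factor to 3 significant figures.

Tidal stretch scales as M/d³; compute that for each body.
Moon D: (8.37 × 10¹⁹) / (1.34 × 10⁸)³ = 3.479 × 10⁻⁵
Moon R: (2.20 × 10¹⁹) / (3.02 × 10⁸)³ = 7.987 × 10⁻⁷
Ratio (larger/smaller) = 43.6

Moon D, by a factor of ≈ 43.6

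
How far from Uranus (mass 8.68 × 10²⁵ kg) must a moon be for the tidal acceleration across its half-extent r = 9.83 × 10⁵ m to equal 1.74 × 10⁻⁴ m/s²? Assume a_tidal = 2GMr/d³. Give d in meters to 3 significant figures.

4.03 × 10⁸ m

2GMr/d³ = a_tidal  ⇒  d = (2GMr / a_tidal)^(1/3)
d = (2 × 6.674×10⁻¹¹ × (8.68 × 10²⁵) × (9.83 × 10⁵) / (1.74 × 10⁻⁴))^(1/3)
  = 4.03 × 10⁸ m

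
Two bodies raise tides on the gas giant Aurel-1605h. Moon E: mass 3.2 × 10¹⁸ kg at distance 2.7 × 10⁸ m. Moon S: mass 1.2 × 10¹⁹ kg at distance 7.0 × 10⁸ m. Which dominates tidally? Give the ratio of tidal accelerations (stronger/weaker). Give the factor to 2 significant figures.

Tidal acceleration ∝ M/d³, so compare M/d³ for each.
Moon E: (3.2 × 10¹⁸) / (2.7 × 10⁸)³ = 1.626 × 10⁻⁷
Moon S: (1.2 × 10¹⁹) / (7.0 × 10⁸)³ = 3.499 × 10⁻⁸
Ratio (larger/smaller) = 4.6

Moon E, by a factor of ≈ 4.6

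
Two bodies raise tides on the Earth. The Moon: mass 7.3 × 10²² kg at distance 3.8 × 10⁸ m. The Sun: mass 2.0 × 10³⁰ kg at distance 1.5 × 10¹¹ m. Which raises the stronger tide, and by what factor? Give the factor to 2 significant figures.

The Moon, by a factor of ≈ 2.2

Compare M/d³ for the two perturbers:
The Moon: (7.3 × 10²²) / (3.8 × 10⁸)³ = 1.330 × 10⁻³
The Sun: (2.0 × 10³⁰) / (1.5 × 10¹¹)³ = 5.926 × 10⁻⁴
Ratio (larger/smaller) = 2.2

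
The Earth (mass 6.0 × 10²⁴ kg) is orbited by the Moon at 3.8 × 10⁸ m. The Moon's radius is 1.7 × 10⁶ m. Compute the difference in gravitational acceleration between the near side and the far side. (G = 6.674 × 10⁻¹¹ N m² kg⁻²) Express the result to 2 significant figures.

a_tidal = 4GMr/d³
        = 4 × (6.674 × 10⁻¹¹) × (6.0 × 10²⁴) × (1.7 × 10⁶) / (3.8 × 10⁸)³
        = 5.0 × 10⁻⁵ m/s²

5.0 × 10⁻⁵ m/s²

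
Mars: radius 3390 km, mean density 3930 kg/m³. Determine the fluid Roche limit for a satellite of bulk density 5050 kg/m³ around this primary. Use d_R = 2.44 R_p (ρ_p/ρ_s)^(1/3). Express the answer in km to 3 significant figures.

d_R = 2.44 × 3390 km × (3930/5050)^(1/3)
    = 7610 km

7610 km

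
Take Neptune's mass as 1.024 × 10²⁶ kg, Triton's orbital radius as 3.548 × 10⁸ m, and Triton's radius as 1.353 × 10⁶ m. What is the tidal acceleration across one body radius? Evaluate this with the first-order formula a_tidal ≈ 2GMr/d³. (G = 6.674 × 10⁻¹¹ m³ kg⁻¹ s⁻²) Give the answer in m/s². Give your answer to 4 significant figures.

4.141 × 10⁻⁴ m/s²

Δa = 2GMr/d³
   = 2 × (6.674 × 10⁻¹¹) × (1.024 × 10²⁶) × (1.353 × 10⁶) / (3.548 × 10⁸)³
   = 4.141 × 10⁻⁴ m/s²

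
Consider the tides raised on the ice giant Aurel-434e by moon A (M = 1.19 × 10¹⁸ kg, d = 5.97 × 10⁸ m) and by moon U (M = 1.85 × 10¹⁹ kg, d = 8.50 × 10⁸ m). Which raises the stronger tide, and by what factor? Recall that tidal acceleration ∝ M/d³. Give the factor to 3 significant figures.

Moon U, by a factor of ≈ 5.39

Tidal stretch scales as M/d³; compute that for each body.
Moon A: (1.19 × 10¹⁸) / (5.97 × 10⁸)³ = 5.593 × 10⁻⁹
Moon U: (1.85 × 10¹⁹) / (8.50 × 10⁸)³ = 3.012 × 10⁻⁸
Ratio (larger/smaller) = 5.39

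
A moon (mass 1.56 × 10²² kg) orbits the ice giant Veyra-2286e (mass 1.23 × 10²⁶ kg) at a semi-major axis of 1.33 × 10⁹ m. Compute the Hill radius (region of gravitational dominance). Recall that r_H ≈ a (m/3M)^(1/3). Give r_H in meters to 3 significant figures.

r_H ≈ a (m/3M)^(1/3)
    = (1.33 × 10⁹) × (1.56 × 10²² / (3 × 1.23 × 10²⁶))^(1/3)
    = 4.63 × 10⁷ m

4.63 × 10⁷ m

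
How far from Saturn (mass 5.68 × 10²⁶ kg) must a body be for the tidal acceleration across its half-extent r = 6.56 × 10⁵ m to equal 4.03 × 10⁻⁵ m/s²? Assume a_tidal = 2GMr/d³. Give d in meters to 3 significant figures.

1.07 × 10⁹ m

2GMr/d³ = a_tidal  ⇒  d = (2GMr / a_tidal)^(1/3)
d = (2 × 6.674×10⁻¹¹ × (5.68 × 10²⁶) × (6.56 × 10⁵) / (4.03 × 10⁻⁵))^(1/3)
  = 1.07 × 10⁹ m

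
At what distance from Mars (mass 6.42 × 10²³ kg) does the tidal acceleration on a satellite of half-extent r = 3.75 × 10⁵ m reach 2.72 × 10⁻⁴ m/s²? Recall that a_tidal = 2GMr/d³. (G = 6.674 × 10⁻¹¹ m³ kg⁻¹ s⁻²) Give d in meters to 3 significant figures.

4.91 × 10⁷ m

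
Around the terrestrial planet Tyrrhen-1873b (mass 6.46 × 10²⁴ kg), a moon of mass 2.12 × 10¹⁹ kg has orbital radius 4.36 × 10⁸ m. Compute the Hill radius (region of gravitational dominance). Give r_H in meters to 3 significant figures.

4.49 × 10⁶ m

r_H ≈ a (m/3M)^(1/3)
    = (4.36 × 10⁸) × (2.12 × 10¹⁹ / (3 × 6.46 × 10²⁴))^(1/3)
    = 4.49 × 10⁶ m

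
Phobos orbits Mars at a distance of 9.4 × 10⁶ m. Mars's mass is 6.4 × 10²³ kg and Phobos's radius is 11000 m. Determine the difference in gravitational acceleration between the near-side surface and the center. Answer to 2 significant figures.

1.1 × 10⁻³ m/s²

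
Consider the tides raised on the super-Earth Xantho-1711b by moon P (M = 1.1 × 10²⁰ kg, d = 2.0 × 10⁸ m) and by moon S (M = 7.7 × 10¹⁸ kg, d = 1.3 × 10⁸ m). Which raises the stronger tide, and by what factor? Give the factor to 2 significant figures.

The tide-raising term goes as M/d³ (the gradient of a 1/d² field).
Moon P: (1.1 × 10²⁰) / (2.0 × 10⁸)³ = 1.375 × 10⁻⁵
Moon S: (7.7 × 10¹⁸) / (1.3 × 10⁸)³ = 3.505 × 10⁻⁶
Ratio (larger/smaller) = 3.9

Moon P, by a factor of ≈ 3.9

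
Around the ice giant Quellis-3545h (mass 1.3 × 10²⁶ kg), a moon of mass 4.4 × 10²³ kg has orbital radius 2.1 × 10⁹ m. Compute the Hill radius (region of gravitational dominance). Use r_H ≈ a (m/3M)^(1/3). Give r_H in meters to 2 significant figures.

2.2 × 10⁸ m

r_H ≈ a (m/3M)^(1/3)
    = (2.1 × 10⁹) × (4.4 × 10²³ / (3 × 1.3 × 10²⁶))^(1/3)
    = 2.2 × 10⁸ m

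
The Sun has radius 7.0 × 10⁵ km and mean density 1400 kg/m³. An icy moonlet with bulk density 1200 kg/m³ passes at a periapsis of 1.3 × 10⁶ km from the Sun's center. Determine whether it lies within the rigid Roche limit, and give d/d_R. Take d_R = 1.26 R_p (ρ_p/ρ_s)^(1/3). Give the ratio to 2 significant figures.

outside; d/d_R ≈ 1.4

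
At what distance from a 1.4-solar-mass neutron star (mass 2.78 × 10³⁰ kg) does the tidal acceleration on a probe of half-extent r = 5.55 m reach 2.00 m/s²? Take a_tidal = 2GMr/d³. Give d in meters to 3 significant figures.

1.01 × 10⁷ m

2GMr/d³ = a_tidal  ⇒  d = (2GMr / a_tidal)^(1/3)
d = (2 × 6.674×10⁻¹¹ × (2.78 × 10³⁰) × (5.55) / (2.00))^(1/3)
  = 1.01 × 10⁷ m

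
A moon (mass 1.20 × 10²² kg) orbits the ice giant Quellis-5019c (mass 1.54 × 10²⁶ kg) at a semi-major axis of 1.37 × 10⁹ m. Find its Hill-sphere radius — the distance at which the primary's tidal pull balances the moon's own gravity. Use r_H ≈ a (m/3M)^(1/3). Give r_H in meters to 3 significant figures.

4.06 × 10⁷ m

r_H ≈ a (m/3M)^(1/3)
    = (1.37 × 10⁹) × (1.20 × 10²² / (3 × 1.54 × 10²⁶))^(1/3)
    = 4.06 × 10⁷ m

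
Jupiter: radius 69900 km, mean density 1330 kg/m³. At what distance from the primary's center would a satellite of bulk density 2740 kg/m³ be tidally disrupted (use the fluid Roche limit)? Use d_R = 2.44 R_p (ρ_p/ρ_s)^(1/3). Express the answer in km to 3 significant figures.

d_R = 2.44 × 69900 km × (1330/2740)^(1/3)
    = 1.34 × 10⁵ km

1.34 × 10⁵ km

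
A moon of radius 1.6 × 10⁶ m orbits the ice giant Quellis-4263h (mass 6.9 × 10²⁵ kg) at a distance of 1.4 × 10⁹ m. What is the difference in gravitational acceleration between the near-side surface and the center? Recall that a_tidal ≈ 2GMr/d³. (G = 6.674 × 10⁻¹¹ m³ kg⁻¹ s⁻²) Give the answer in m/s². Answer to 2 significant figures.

5.4 × 10⁻⁶ m/s²

Differencing GM/(d−r)² and GM/d² to first order in r/d gives 2GMr/d³.
a_tidal = 2GMr/d³
        = 2 × (6.674 × 10⁻¹¹) × (6.9 × 10²⁵) × (1.6 × 10⁶) / (1.4 × 10⁹)³
        = 5.4 × 10⁻⁶ m/s²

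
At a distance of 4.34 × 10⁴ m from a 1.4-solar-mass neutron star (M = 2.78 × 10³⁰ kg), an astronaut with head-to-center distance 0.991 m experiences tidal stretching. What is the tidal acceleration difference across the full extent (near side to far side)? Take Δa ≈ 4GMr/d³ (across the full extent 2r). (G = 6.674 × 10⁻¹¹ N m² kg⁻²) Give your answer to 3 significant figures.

9.00 × 10⁶ m/s²

a_tidal = 4GMr/d³
        = 4 × (6.674 × 10⁻¹¹) × (2.78 × 10³⁰) × (0.991) / (4.34 × 10⁴)³
        = 9.00 × 10⁶ m/s²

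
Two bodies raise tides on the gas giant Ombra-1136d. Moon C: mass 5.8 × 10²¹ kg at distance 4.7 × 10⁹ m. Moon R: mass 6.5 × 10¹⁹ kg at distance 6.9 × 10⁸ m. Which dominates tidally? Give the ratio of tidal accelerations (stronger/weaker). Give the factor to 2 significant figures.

Moon R, by a factor of ≈ 3.5

Compare M/d³ for the two perturbers:
Moon C: (5.8 × 10²¹) / (4.7 × 10⁹)³ = 5.586 × 10⁻⁸
Moon R: (6.5 × 10¹⁹) / (6.9 × 10⁸)³ = 1.979 × 10⁻⁷
Ratio (larger/smaller) = 3.5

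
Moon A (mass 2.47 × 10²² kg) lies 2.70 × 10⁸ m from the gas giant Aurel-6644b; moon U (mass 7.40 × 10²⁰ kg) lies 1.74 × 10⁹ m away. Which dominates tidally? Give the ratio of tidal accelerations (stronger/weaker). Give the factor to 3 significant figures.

The tide-raising term goes as M/d³ (the gradient of a 1/d² field).
Moon A: (2.47 × 10²²) / (2.70 × 10⁸)³ = 1.255 × 10⁻³
Moon U: (7.40 × 10²⁰) / (1.74 × 10⁹)³ = 1.405 × 10⁻⁷
Ratio (larger/smaller) = 8930

Moon A, by a factor of ≈ 8930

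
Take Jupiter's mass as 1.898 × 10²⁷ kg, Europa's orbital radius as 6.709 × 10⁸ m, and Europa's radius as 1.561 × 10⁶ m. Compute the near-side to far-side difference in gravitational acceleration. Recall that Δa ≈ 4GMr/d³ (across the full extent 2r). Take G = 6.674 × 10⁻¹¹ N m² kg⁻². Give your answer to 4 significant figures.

Δa = 4GMr/d³
   = 4 × (6.674 × 10⁻¹¹) × (1.898 × 10²⁷) × (1.561 × 10⁶) / (6.709 × 10⁸)³
   = 2.619 × 10⁻³ m/s²

2.619 × 10⁻³ m/s²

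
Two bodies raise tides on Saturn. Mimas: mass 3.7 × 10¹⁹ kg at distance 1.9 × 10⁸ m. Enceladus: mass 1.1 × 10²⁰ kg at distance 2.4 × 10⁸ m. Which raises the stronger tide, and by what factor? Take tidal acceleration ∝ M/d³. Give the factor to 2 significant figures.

Tidal stretch scales as M/d³; compute that for each body.
Mimas: (3.7 × 10¹⁹) / (1.9 × 10⁸)³ = 5.394 × 10⁻⁶
Enceladus: (1.1 × 10²⁰) / (2.4 × 10⁸)³ = 7.957 × 10⁻⁶
Ratio (larger/smaller) = 1.5

Enceladus, by a factor of ≈ 1.5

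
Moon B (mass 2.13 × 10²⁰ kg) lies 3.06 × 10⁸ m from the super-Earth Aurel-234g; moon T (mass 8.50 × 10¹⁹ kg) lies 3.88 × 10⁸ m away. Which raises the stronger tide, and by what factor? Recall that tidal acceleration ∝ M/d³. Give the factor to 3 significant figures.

Tidal acceleration ∝ M/d³, so compare M/d³ for each.
Moon B: (2.13 × 10²⁰) / (3.06 × 10⁸)³ = 7.434 × 10⁻⁶
Moon T: (8.50 × 10¹⁹) / (3.88 × 10⁸)³ = 1.455 × 10⁻⁶
Ratio (larger/smaller) = 5.11

Moon B, by a factor of ≈ 5.11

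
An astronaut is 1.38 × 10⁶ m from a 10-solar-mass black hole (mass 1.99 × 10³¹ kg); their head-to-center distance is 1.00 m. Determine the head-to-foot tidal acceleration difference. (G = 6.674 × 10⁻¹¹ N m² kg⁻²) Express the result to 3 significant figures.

2.02 × 10³ m/s²

Δa = 4GMr/d³
   = 4 × (6.674 × 10⁻¹¹) × (1.99 × 10³¹) × (1.00) / (1.38 × 10⁶)³
   = 2.02 × 10³ m/s²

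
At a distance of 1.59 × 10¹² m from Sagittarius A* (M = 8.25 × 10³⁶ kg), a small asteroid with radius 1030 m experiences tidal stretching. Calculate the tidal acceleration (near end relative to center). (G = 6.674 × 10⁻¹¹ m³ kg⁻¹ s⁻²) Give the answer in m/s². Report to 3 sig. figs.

2.82 × 10⁻⁷ m/s²

Differencing GM/(d−r)² and GM/d² to first order in r/d gives 2GMr/d³.
Δg = 2GMr/d³
   = 2 × (6.674 × 10⁻¹¹) × (8.25 × 10³⁶) × (1030) / (1.59 × 10¹²)³
   = 2.82 × 10⁻⁷ m/s²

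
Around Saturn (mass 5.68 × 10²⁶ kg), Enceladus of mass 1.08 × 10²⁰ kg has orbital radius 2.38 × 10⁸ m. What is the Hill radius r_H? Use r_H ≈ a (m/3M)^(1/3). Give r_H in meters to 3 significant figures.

r_H ≈ a (m/3M)^(1/3)
    = (2.38 × 10⁸) × (1.08 × 10²⁰ / (3 × 5.68 × 10²⁶))^(1/3)
    = 9.49 × 10⁵ m

9.49 × 10⁵ m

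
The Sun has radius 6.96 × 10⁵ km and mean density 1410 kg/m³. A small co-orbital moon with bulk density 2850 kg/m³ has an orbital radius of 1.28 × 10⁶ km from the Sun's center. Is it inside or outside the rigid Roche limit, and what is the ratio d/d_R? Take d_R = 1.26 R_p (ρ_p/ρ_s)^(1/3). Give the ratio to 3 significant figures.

d_R = 1.26 × (6.96 × 10⁵ km) × (1410/2850)^(1/3) = 6.936 × 10⁵ km
d/d_R = (1.28 × 10⁶) / (6.936 × 10⁵) = 1.85
Since d/d_R > 1, the body is outside the Roche limit.

outside; d/d_R ≈ 1.85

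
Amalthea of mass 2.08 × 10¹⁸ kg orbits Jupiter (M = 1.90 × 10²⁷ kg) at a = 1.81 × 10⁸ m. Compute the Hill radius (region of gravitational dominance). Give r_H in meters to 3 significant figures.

1.29 × 10⁵ m

r_H ≈ a (m/3M)^(1/3)
    = (1.81 × 10⁸) × (2.08 × 10¹⁸ / (3 × 1.90 × 10²⁷))^(1/3)
    = 1.29 × 10⁵ m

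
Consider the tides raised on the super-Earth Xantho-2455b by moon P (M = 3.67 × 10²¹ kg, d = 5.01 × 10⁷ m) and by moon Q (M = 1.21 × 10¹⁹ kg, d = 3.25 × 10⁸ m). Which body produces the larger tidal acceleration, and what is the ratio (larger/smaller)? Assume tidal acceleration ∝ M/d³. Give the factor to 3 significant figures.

Moon P, by a factor of ≈ 82800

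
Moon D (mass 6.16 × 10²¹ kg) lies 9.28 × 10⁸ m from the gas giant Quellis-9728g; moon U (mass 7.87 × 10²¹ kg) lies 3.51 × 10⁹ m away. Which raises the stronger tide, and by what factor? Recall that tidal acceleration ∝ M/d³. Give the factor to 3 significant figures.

Tidal stretch scales as M/d³; compute that for each body.
Moon D: (6.16 × 10²¹) / (9.28 × 10⁸)³ = 7.708 × 10⁻⁶
Moon U: (7.87 × 10²¹) / (3.51 × 10⁹)³ = 1.820 × 10⁻⁷
Ratio (larger/smaller) = 42.4

Moon D, by a factor of ≈ 42.4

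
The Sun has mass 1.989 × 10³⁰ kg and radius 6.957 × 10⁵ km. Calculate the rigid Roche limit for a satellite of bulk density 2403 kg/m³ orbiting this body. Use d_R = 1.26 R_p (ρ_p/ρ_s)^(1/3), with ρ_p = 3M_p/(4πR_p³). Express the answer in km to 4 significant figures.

7.339 × 10⁵ km

ρ_p = 3M_p/(4πR_p³) = 3 × (1.989 × 10³⁰) / (4π × (6.957 × 10⁸ m)³) = 1410 kg/m³
d_R = 1.26 × 6.957 × 10⁵ km × (1410/2403)^(1/3)
    = 7.339 × 10⁵ km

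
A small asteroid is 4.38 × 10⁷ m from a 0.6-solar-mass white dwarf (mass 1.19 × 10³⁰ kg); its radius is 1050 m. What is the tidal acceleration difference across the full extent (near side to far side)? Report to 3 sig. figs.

3.97 m/s²

Δg = 4GMr/d³
   = 4 × (6.674 × 10⁻¹¹) × (1.19 × 10³⁰) × (1050) / (4.38 × 10⁷)³
   = 3.97 m/s²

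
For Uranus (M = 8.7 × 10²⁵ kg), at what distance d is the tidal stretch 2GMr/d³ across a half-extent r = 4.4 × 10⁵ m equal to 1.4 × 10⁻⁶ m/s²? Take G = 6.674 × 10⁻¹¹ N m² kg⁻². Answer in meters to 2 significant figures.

2GMr/d³ = a_tidal  ⇒  d = (2GMr / a_tidal)^(1/3)
d = (2 × 6.674×10⁻¹¹ × (8.7 × 10²⁵) × (4.4 × 10⁵) / (1.4 × 10⁻⁶))^(1/3)
  = 1.5 × 10⁹ m

1.5 × 10⁹ m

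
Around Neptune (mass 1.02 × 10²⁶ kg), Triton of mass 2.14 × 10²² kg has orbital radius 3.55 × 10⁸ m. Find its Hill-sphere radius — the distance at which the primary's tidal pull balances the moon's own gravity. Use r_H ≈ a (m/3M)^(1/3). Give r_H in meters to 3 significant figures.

r_H ≈ a (m/3M)^(1/3)
    = (3.55 × 10⁸) × (2.14 × 10²² / (3 × 1.02 × 10²⁶))^(1/3)
    = 1.46 × 10⁷ m

1.46 × 10⁷ m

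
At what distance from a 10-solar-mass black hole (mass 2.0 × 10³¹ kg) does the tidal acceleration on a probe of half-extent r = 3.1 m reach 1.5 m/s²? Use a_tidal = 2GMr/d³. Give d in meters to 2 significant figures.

1.8 × 10⁷ m

2GMr/d³ = a_tidal  ⇒  d = (2GMr / a_tidal)^(1/3)
d = (2 × 6.674×10⁻¹¹ × (2.0 × 10³¹) × (3.1) / (1.5))^(1/3)
  = 1.8 × 10⁷ m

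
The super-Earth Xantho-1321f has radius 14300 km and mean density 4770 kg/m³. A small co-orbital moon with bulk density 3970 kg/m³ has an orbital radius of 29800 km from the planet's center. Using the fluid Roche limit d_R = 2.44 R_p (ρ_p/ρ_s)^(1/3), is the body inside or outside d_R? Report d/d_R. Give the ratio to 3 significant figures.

inside; d/d_R ≈ 0.803

d_R = 2.44 × (14300 km) × (4770/3970)^(1/3) = 37090 km
d/d_R = (29800) / (37090) = 0.803
Since d/d_R < 1, the body is inside the Roche limit.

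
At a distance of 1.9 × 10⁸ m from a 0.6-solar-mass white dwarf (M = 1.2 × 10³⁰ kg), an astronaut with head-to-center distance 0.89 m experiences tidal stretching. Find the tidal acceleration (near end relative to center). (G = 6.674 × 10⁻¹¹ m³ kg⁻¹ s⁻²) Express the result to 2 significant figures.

Since r ≪ d, expand the inverse-square field across one radius to get the leading 2GMr/d³ term.
Δg = 2GMr/d³
   = 2 × (6.674 × 10⁻¹¹) × (1.2 × 10³⁰) × (0.89) / (1.9 × 10⁸)³
   = 2.1 × 10⁻⁵ m/s²

2.1 × 10⁻⁵ m/s²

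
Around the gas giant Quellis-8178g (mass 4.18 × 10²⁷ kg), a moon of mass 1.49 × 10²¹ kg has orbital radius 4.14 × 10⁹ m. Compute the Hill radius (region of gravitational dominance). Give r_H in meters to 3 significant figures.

r_H ≈ a (m/3M)^(1/3)
    = (4.14 × 10⁹) × (1.49 × 10²¹ / (3 × 4.18 × 10²⁷))^(1/3)
    = 2.04 × 10⁷ m

2.04 × 10⁷ m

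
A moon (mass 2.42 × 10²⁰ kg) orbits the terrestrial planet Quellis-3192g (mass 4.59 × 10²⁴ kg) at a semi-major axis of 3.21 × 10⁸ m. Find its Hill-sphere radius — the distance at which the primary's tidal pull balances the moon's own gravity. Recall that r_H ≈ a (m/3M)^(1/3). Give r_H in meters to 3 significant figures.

r_H ≈ a (m/3M)^(1/3)
    = (3.21 × 10⁸) × (2.42 × 10²⁰ / (3 × 4.59 × 10²⁴))^(1/3)
    = 8.35 × 10⁶ m

8.35 × 10⁶ m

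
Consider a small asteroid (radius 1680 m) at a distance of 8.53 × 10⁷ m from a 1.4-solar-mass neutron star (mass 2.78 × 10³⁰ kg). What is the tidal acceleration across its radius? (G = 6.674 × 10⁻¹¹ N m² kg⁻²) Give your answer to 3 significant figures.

Δa = 2GMr/d³
   = 2 × (6.674 × 10⁻¹¹) × (2.78 × 10³⁰) × (1680) / (8.53 × 10⁷)³
   = 1.00 m/s²

1.00 m/s²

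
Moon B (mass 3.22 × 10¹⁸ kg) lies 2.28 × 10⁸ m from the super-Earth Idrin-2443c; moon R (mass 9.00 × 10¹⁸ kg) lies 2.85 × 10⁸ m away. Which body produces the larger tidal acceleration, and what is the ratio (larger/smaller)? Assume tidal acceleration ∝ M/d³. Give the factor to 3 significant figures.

Moon R, by a factor of ≈ 1.43

Compare M/d³ for the two perturbers:
Moon B: (3.22 × 10¹⁸) / (2.28 × 10⁸)³ = 2.717 × 10⁻⁷
Moon R: (9.00 × 10¹⁸) / (2.85 × 10⁸)³ = 3.888 × 10⁻⁷
Ratio (larger/smaller) = 1.43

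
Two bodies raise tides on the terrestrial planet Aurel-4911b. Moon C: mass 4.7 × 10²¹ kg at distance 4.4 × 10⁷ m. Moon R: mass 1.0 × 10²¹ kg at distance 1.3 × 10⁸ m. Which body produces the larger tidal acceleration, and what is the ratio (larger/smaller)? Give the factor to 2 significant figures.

Moon C, by a factor of ≈ 120

Compare M/d³ for the two perturbers:
Moon C: (4.7 × 10²¹) / (4.4 × 10⁷)³ = 5.517 × 10⁻²
Moon R: (1.0 × 10²¹) / (1.3 × 10⁸)³ = 4.552 × 10⁻⁴
Ratio (larger/smaller) = 120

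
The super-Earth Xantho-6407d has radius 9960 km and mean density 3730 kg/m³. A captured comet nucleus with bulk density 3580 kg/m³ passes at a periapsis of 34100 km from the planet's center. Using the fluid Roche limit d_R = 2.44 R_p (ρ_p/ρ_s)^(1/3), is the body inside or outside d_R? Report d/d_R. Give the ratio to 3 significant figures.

outside; d/d_R ≈ 1.38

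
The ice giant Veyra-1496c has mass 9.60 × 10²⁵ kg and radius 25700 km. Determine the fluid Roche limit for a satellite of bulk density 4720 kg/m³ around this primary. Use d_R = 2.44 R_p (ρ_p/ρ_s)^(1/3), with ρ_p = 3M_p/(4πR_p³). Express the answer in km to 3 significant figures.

ρ_p = 3M_p/(4πR_p³) = 3 × (9.60 × 10²⁵) / (4π × (2.57 × 10⁷ m)³) = 1350 kg/m³
d_R = 2.44 × 25700 km × (1350/4720)^(1/3)
    = 41300 km

41300 km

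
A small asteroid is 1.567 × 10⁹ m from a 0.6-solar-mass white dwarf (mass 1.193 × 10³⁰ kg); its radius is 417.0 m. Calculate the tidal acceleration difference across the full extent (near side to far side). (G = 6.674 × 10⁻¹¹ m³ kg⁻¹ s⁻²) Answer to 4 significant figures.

Differencing GM/(d−r)² and GM/(d+r)² to first order in r/d gives 4GMr/d³.
Δg = 4GMr/d³
   = 4 × (6.674 × 10⁻¹¹) × (1.193 × 10³⁰) × (417.0) / (1.567 × 10⁹)³
   = 3.452 × 10⁻⁵ m/s²

3.452 × 10⁻⁵ m/s²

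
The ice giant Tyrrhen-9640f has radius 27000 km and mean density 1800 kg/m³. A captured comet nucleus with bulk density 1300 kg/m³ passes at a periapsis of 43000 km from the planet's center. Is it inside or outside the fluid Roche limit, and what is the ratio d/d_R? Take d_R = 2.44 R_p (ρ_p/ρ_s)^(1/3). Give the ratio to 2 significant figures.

d_R = 2.44 × (27000 km) × (1800/1300)^(1/3) = 73430 km
d/d_R = (43000) / (73430) = 0.59
Since d/d_R < 1, the body is inside the Roche limit.

inside; d/d_R ≈ 0.59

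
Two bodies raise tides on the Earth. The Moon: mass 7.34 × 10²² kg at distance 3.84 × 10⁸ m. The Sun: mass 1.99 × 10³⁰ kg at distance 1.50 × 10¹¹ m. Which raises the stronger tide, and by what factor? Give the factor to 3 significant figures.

The Moon, by a factor of ≈ 2.20

Compare M/d³ for the two perturbers:
The Moon: (7.34 × 10²²) / (3.84 × 10⁸)³ = 1.296 × 10⁻³
The Sun: (1.99 × 10³⁰) / (1.50 × 10¹¹)³ = 5.896 × 10⁻⁴
Ratio (larger/smaller) = 2.20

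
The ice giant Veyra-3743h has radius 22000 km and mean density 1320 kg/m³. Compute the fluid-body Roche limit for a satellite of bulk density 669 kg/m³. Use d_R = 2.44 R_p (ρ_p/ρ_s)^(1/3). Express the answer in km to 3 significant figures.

d_R = 2.44 × 22000 km × (1320/669)^(1/3)
    = 67300 km

67300 km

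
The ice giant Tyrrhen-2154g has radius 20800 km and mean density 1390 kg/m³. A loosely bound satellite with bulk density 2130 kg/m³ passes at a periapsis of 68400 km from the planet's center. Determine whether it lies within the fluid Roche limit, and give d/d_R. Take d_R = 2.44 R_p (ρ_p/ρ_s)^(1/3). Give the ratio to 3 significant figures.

d_R = 2.44 × (20800 km) × (1390/2130)^(1/3) = 44020 km
d/d_R = (68400) / (44020) = 1.55
Since d/d_R > 1, the body is outside the Roche limit.

outside; d/d_R ≈ 1.55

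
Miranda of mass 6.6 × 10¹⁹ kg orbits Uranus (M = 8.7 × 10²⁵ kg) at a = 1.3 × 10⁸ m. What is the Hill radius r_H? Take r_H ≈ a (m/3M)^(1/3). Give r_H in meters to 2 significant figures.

r_H ≈ a (m/3M)^(1/3)
    = (1.3 × 10⁸) × (6.6 × 10¹⁹ / (3 × 8.7 × 10²⁵))^(1/3)
    = 8.2 × 10⁵ m

8.2 × 10⁵ m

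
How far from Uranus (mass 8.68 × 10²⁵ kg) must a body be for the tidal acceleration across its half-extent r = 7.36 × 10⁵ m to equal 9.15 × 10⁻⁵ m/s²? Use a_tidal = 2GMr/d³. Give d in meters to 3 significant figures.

4.53 × 10⁸ m

2GMr/d³ = a_tidal  ⇒  d = (2GMr / a_tidal)^(1/3)
d = (2 × 6.674×10⁻¹¹ × (8.68 × 10²⁵) × (7.36 × 10⁵) / (9.15 × 10⁻⁵))^(1/3)
  = 4.53 × 10⁸ m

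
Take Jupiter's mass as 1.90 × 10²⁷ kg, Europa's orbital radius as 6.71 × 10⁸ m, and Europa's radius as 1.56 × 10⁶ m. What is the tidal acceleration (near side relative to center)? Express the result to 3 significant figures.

a_tidal = 2GMr/d³
        = 2 × (6.674 × 10⁻¹¹) × (1.90 × 10²⁷) × (1.56 × 10⁶) / (6.71 × 10⁸)³
        = 1.31 × 10⁻³ m/s²

1.31 × 10⁻³ m/s²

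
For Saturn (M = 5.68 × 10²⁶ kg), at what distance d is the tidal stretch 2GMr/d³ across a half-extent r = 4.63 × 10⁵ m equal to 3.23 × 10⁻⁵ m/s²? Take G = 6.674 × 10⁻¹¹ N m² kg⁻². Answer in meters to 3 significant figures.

2GMr/d³ = a_tidal  ⇒  d = (2GMr / a_tidal)^(1/3)
d = (2 × 6.674×10⁻¹¹ × (5.68 × 10²⁶) × (4.63 × 10⁵) / (3.23 × 10⁻⁵))^(1/3)
  = 1.03 × 10⁹ m

1.03 × 10⁹ m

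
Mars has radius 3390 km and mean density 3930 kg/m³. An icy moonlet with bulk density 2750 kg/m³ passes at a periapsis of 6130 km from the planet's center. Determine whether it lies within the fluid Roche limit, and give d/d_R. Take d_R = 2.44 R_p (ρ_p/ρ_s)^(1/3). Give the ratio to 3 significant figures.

inside; d/d_R ≈ 0.658

d_R = 2.44 × (3390 km) × (3930/2750)^(1/3) = 9317 km
d/d_R = (6130) / (9317) = 0.658
Since d/d_R < 1, the body is inside the Roche limit.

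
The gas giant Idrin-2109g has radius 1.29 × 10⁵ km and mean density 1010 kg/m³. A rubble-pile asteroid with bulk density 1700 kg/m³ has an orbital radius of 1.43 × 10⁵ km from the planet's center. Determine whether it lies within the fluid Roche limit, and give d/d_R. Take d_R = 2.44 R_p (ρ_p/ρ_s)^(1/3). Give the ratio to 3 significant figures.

d_R = 2.44 × (1.29 × 10⁵ km) × (1010/1700)^(1/3) = 2.646 × 10⁵ km
d/d_R = (1.43 × 10⁵) / (2.646 × 10⁵) = 0.540
Since d/d_R < 1, the body is inside the Roche limit.

inside; d/d_R ≈ 0.540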